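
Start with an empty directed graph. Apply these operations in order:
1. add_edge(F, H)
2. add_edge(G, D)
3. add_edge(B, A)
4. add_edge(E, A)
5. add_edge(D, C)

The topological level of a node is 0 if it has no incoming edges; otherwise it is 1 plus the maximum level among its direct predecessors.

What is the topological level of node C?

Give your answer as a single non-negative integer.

Op 1: add_edge(F, H). Edges now: 1
Op 2: add_edge(G, D). Edges now: 2
Op 3: add_edge(B, A). Edges now: 3
Op 4: add_edge(E, A). Edges now: 4
Op 5: add_edge(D, C). Edges now: 5
Compute levels (Kahn BFS):
  sources (in-degree 0): B, E, F, G
  process B: level=0
    B->A: in-degree(A)=1, level(A)>=1
  process E: level=0
    E->A: in-degree(A)=0, level(A)=1, enqueue
  process F: level=0
    F->H: in-degree(H)=0, level(H)=1, enqueue
  process G: level=0
    G->D: in-degree(D)=0, level(D)=1, enqueue
  process A: level=1
  process H: level=1
  process D: level=1
    D->C: in-degree(C)=0, level(C)=2, enqueue
  process C: level=2
All levels: A:1, B:0, C:2, D:1, E:0, F:0, G:0, H:1
level(C) = 2

Answer: 2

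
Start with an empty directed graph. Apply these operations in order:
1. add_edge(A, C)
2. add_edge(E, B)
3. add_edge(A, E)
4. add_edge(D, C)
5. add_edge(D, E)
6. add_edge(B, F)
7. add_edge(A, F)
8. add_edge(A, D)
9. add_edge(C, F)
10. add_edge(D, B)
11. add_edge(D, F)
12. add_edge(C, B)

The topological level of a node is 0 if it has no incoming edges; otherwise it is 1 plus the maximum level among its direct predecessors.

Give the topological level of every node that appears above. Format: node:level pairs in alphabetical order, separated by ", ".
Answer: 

Answer: A:0, B:3, C:2, D:1, E:2, F:4

Derivation:
Op 1: add_edge(A, C). Edges now: 1
Op 2: add_edge(E, B). Edges now: 2
Op 3: add_edge(A, E). Edges now: 3
Op 4: add_edge(D, C). Edges now: 4
Op 5: add_edge(D, E). Edges now: 5
Op 6: add_edge(B, F). Edges now: 6
Op 7: add_edge(A, F). Edges now: 7
Op 8: add_edge(A, D). Edges now: 8
Op 9: add_edge(C, F). Edges now: 9
Op 10: add_edge(D, B). Edges now: 10
Op 11: add_edge(D, F). Edges now: 11
Op 12: add_edge(C, B). Edges now: 12
Compute levels (Kahn BFS):
  sources (in-degree 0): A
  process A: level=0
    A->C: in-degree(C)=1, level(C)>=1
    A->D: in-degree(D)=0, level(D)=1, enqueue
    A->E: in-degree(E)=1, level(E)>=1
    A->F: in-degree(F)=3, level(F)>=1
  process D: level=1
    D->B: in-degree(B)=2, level(B)>=2
    D->C: in-degree(C)=0, level(C)=2, enqueue
    D->E: in-degree(E)=0, level(E)=2, enqueue
    D->F: in-degree(F)=2, level(F)>=2
  process C: level=2
    C->B: in-degree(B)=1, level(B)>=3
    C->F: in-degree(F)=1, level(F)>=3
  process E: level=2
    E->B: in-degree(B)=0, level(B)=3, enqueue
  process B: level=3
    B->F: in-degree(F)=0, level(F)=4, enqueue
  process F: level=4
All levels: A:0, B:3, C:2, D:1, E:2, F:4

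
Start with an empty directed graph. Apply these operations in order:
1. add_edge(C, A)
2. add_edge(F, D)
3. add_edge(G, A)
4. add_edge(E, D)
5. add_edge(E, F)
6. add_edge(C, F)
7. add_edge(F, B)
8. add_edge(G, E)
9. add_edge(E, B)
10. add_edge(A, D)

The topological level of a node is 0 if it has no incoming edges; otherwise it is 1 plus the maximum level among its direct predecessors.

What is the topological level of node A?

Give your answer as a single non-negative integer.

Answer: 1

Derivation:
Op 1: add_edge(C, A). Edges now: 1
Op 2: add_edge(F, D). Edges now: 2
Op 3: add_edge(G, A). Edges now: 3
Op 4: add_edge(E, D). Edges now: 4
Op 5: add_edge(E, F). Edges now: 5
Op 6: add_edge(C, F). Edges now: 6
Op 7: add_edge(F, B). Edges now: 7
Op 8: add_edge(G, E). Edges now: 8
Op 9: add_edge(E, B). Edges now: 9
Op 10: add_edge(A, D). Edges now: 10
Compute levels (Kahn BFS):
  sources (in-degree 0): C, G
  process C: level=0
    C->A: in-degree(A)=1, level(A)>=1
    C->F: in-degree(F)=1, level(F)>=1
  process G: level=0
    G->A: in-degree(A)=0, level(A)=1, enqueue
    G->E: in-degree(E)=0, level(E)=1, enqueue
  process A: level=1
    A->D: in-degree(D)=2, level(D)>=2
  process E: level=1
    E->B: in-degree(B)=1, level(B)>=2
    E->D: in-degree(D)=1, level(D)>=2
    E->F: in-degree(F)=0, level(F)=2, enqueue
  process F: level=2
    F->B: in-degree(B)=0, level(B)=3, enqueue
    F->D: in-degree(D)=0, level(D)=3, enqueue
  process B: level=3
  process D: level=3
All levels: A:1, B:3, C:0, D:3, E:1, F:2, G:0
level(A) = 1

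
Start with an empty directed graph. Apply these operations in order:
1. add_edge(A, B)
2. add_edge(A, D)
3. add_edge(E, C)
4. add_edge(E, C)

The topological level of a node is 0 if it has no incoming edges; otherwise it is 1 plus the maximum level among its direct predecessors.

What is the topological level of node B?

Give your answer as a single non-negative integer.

Answer: 1

Derivation:
Op 1: add_edge(A, B). Edges now: 1
Op 2: add_edge(A, D). Edges now: 2
Op 3: add_edge(E, C). Edges now: 3
Op 4: add_edge(E, C) (duplicate, no change). Edges now: 3
Compute levels (Kahn BFS):
  sources (in-degree 0): A, E
  process A: level=0
    A->B: in-degree(B)=0, level(B)=1, enqueue
    A->D: in-degree(D)=0, level(D)=1, enqueue
  process E: level=0
    E->C: in-degree(C)=0, level(C)=1, enqueue
  process B: level=1
  process D: level=1
  process C: level=1
All levels: A:0, B:1, C:1, D:1, E:0
level(B) = 1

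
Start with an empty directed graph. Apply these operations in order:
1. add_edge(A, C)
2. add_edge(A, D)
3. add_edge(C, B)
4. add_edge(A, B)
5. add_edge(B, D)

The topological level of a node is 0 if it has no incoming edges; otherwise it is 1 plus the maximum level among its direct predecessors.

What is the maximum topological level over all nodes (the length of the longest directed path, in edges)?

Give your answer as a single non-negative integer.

Op 1: add_edge(A, C). Edges now: 1
Op 2: add_edge(A, D). Edges now: 2
Op 3: add_edge(C, B). Edges now: 3
Op 4: add_edge(A, B). Edges now: 4
Op 5: add_edge(B, D). Edges now: 5
Compute levels (Kahn BFS):
  sources (in-degree 0): A
  process A: level=0
    A->B: in-degree(B)=1, level(B)>=1
    A->C: in-degree(C)=0, level(C)=1, enqueue
    A->D: in-degree(D)=1, level(D)>=1
  process C: level=1
    C->B: in-degree(B)=0, level(B)=2, enqueue
  process B: level=2
    B->D: in-degree(D)=0, level(D)=3, enqueue
  process D: level=3
All levels: A:0, B:2, C:1, D:3
max level = 3

Answer: 3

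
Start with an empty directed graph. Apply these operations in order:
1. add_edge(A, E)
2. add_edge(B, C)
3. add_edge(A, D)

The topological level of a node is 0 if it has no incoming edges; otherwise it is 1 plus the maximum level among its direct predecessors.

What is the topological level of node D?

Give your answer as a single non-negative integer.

Op 1: add_edge(A, E). Edges now: 1
Op 2: add_edge(B, C). Edges now: 2
Op 3: add_edge(A, D). Edges now: 3
Compute levels (Kahn BFS):
  sources (in-degree 0): A, B
  process A: level=0
    A->D: in-degree(D)=0, level(D)=1, enqueue
    A->E: in-degree(E)=0, level(E)=1, enqueue
  process B: level=0
    B->C: in-degree(C)=0, level(C)=1, enqueue
  process D: level=1
  process E: level=1
  process C: level=1
All levels: A:0, B:0, C:1, D:1, E:1
level(D) = 1

Answer: 1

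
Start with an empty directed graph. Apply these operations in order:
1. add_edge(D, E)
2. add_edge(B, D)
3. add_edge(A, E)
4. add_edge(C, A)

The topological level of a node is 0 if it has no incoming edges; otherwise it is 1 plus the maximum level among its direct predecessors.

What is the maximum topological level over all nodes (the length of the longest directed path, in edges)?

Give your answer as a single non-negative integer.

Op 1: add_edge(D, E). Edges now: 1
Op 2: add_edge(B, D). Edges now: 2
Op 3: add_edge(A, E). Edges now: 3
Op 4: add_edge(C, A). Edges now: 4
Compute levels (Kahn BFS):
  sources (in-degree 0): B, C
  process B: level=0
    B->D: in-degree(D)=0, level(D)=1, enqueue
  process C: level=0
    C->A: in-degree(A)=0, level(A)=1, enqueue
  process D: level=1
    D->E: in-degree(E)=1, level(E)>=2
  process A: level=1
    A->E: in-degree(E)=0, level(E)=2, enqueue
  process E: level=2
All levels: A:1, B:0, C:0, D:1, E:2
max level = 2

Answer: 2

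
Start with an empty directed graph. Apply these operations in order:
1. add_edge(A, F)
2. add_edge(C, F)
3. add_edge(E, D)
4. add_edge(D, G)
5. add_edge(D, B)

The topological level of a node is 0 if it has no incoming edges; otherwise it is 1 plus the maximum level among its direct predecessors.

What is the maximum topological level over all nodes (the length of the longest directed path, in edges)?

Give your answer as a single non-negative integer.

Op 1: add_edge(A, F). Edges now: 1
Op 2: add_edge(C, F). Edges now: 2
Op 3: add_edge(E, D). Edges now: 3
Op 4: add_edge(D, G). Edges now: 4
Op 5: add_edge(D, B). Edges now: 5
Compute levels (Kahn BFS):
  sources (in-degree 0): A, C, E
  process A: level=0
    A->F: in-degree(F)=1, level(F)>=1
  process C: level=0
    C->F: in-degree(F)=0, level(F)=1, enqueue
  process E: level=0
    E->D: in-degree(D)=0, level(D)=1, enqueue
  process F: level=1
  process D: level=1
    D->B: in-degree(B)=0, level(B)=2, enqueue
    D->G: in-degree(G)=0, level(G)=2, enqueue
  process B: level=2
  process G: level=2
All levels: A:0, B:2, C:0, D:1, E:0, F:1, G:2
max level = 2

Answer: 2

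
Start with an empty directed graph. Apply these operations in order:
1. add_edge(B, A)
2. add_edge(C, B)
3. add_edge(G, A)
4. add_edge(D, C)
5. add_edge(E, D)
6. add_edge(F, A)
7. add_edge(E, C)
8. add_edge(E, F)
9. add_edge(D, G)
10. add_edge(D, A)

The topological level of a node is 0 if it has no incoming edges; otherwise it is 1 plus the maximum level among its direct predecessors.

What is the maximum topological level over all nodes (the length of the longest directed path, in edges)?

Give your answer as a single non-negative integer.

Answer: 4

Derivation:
Op 1: add_edge(B, A). Edges now: 1
Op 2: add_edge(C, B). Edges now: 2
Op 3: add_edge(G, A). Edges now: 3
Op 4: add_edge(D, C). Edges now: 4
Op 5: add_edge(E, D). Edges now: 5
Op 6: add_edge(F, A). Edges now: 6
Op 7: add_edge(E, C). Edges now: 7
Op 8: add_edge(E, F). Edges now: 8
Op 9: add_edge(D, G). Edges now: 9
Op 10: add_edge(D, A). Edges now: 10
Compute levels (Kahn BFS):
  sources (in-degree 0): E
  process E: level=0
    E->C: in-degree(C)=1, level(C)>=1
    E->D: in-degree(D)=0, level(D)=1, enqueue
    E->F: in-degree(F)=0, level(F)=1, enqueue
  process D: level=1
    D->A: in-degree(A)=3, level(A)>=2
    D->C: in-degree(C)=0, level(C)=2, enqueue
    D->G: in-degree(G)=0, level(G)=2, enqueue
  process F: level=1
    F->A: in-degree(A)=2, level(A)>=2
  process C: level=2
    C->B: in-degree(B)=0, level(B)=3, enqueue
  process G: level=2
    G->A: in-degree(A)=1, level(A)>=3
  process B: level=3
    B->A: in-degree(A)=0, level(A)=4, enqueue
  process A: level=4
All levels: A:4, B:3, C:2, D:1, E:0, F:1, G:2
max level = 4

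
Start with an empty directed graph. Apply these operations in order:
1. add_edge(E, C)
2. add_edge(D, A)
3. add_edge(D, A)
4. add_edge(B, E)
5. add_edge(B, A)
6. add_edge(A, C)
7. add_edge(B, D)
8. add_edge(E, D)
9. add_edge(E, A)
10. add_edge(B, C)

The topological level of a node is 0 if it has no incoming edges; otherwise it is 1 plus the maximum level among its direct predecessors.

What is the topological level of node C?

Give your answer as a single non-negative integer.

Op 1: add_edge(E, C). Edges now: 1
Op 2: add_edge(D, A). Edges now: 2
Op 3: add_edge(D, A) (duplicate, no change). Edges now: 2
Op 4: add_edge(B, E). Edges now: 3
Op 5: add_edge(B, A). Edges now: 4
Op 6: add_edge(A, C). Edges now: 5
Op 7: add_edge(B, D). Edges now: 6
Op 8: add_edge(E, D). Edges now: 7
Op 9: add_edge(E, A). Edges now: 8
Op 10: add_edge(B, C). Edges now: 9
Compute levels (Kahn BFS):
  sources (in-degree 0): B
  process B: level=0
    B->A: in-degree(A)=2, level(A)>=1
    B->C: in-degree(C)=2, level(C)>=1
    B->D: in-degree(D)=1, level(D)>=1
    B->E: in-degree(E)=0, level(E)=1, enqueue
  process E: level=1
    E->A: in-degree(A)=1, level(A)>=2
    E->C: in-degree(C)=1, level(C)>=2
    E->D: in-degree(D)=0, level(D)=2, enqueue
  process D: level=2
    D->A: in-degree(A)=0, level(A)=3, enqueue
  process A: level=3
    A->C: in-degree(C)=0, level(C)=4, enqueue
  process C: level=4
All levels: A:3, B:0, C:4, D:2, E:1
level(C) = 4

Answer: 4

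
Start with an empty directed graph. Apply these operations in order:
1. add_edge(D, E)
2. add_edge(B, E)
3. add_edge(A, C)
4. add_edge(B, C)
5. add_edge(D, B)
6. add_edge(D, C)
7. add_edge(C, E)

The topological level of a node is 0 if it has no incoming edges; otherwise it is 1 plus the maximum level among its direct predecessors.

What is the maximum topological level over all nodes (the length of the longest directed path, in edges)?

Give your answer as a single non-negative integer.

Answer: 3

Derivation:
Op 1: add_edge(D, E). Edges now: 1
Op 2: add_edge(B, E). Edges now: 2
Op 3: add_edge(A, C). Edges now: 3
Op 4: add_edge(B, C). Edges now: 4
Op 5: add_edge(D, B). Edges now: 5
Op 6: add_edge(D, C). Edges now: 6
Op 7: add_edge(C, E). Edges now: 7
Compute levels (Kahn BFS):
  sources (in-degree 0): A, D
  process A: level=0
    A->C: in-degree(C)=2, level(C)>=1
  process D: level=0
    D->B: in-degree(B)=0, level(B)=1, enqueue
    D->C: in-degree(C)=1, level(C)>=1
    D->E: in-degree(E)=2, level(E)>=1
  process B: level=1
    B->C: in-degree(C)=0, level(C)=2, enqueue
    B->E: in-degree(E)=1, level(E)>=2
  process C: level=2
    C->E: in-degree(E)=0, level(E)=3, enqueue
  process E: level=3
All levels: A:0, B:1, C:2, D:0, E:3
max level = 3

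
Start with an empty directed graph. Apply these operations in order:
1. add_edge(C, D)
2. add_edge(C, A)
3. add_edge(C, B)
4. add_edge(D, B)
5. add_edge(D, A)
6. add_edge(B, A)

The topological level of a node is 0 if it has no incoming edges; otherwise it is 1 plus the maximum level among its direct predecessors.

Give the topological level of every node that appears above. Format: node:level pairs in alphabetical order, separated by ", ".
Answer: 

Op 1: add_edge(C, D). Edges now: 1
Op 2: add_edge(C, A). Edges now: 2
Op 3: add_edge(C, B). Edges now: 3
Op 4: add_edge(D, B). Edges now: 4
Op 5: add_edge(D, A). Edges now: 5
Op 6: add_edge(B, A). Edges now: 6
Compute levels (Kahn BFS):
  sources (in-degree 0): C
  process C: level=0
    C->A: in-degree(A)=2, level(A)>=1
    C->B: in-degree(B)=1, level(B)>=1
    C->D: in-degree(D)=0, level(D)=1, enqueue
  process D: level=1
    D->A: in-degree(A)=1, level(A)>=2
    D->B: in-degree(B)=0, level(B)=2, enqueue
  process B: level=2
    B->A: in-degree(A)=0, level(A)=3, enqueue
  process A: level=3
All levels: A:3, B:2, C:0, D:1

Answer: A:3, B:2, C:0, D:1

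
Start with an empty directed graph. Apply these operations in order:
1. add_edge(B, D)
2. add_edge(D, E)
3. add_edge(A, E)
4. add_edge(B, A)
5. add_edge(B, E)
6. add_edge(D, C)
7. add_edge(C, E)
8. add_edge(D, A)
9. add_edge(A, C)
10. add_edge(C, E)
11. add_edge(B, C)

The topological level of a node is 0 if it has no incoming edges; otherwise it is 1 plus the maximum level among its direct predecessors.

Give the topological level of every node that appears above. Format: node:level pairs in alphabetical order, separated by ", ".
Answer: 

Op 1: add_edge(B, D). Edges now: 1
Op 2: add_edge(D, E). Edges now: 2
Op 3: add_edge(A, E). Edges now: 3
Op 4: add_edge(B, A). Edges now: 4
Op 5: add_edge(B, E). Edges now: 5
Op 6: add_edge(D, C). Edges now: 6
Op 7: add_edge(C, E). Edges now: 7
Op 8: add_edge(D, A). Edges now: 8
Op 9: add_edge(A, C). Edges now: 9
Op 10: add_edge(C, E) (duplicate, no change). Edges now: 9
Op 11: add_edge(B, C). Edges now: 10
Compute levels (Kahn BFS):
  sources (in-degree 0): B
  process B: level=0
    B->A: in-degree(A)=1, level(A)>=1
    B->C: in-degree(C)=2, level(C)>=1
    B->D: in-degree(D)=0, level(D)=1, enqueue
    B->E: in-degree(E)=3, level(E)>=1
  process D: level=1
    D->A: in-degree(A)=0, level(A)=2, enqueue
    D->C: in-degree(C)=1, level(C)>=2
    D->E: in-degree(E)=2, level(E)>=2
  process A: level=2
    A->C: in-degree(C)=0, level(C)=3, enqueue
    A->E: in-degree(E)=1, level(E)>=3
  process C: level=3
    C->E: in-degree(E)=0, level(E)=4, enqueue
  process E: level=4
All levels: A:2, B:0, C:3, D:1, E:4

Answer: A:2, B:0, C:3, D:1, E:4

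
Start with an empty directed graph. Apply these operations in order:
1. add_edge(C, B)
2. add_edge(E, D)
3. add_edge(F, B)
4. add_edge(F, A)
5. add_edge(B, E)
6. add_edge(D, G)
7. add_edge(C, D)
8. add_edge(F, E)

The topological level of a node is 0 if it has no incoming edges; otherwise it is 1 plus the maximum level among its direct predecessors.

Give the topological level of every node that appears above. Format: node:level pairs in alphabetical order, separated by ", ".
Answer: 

Answer: A:1, B:1, C:0, D:3, E:2, F:0, G:4

Derivation:
Op 1: add_edge(C, B). Edges now: 1
Op 2: add_edge(E, D). Edges now: 2
Op 3: add_edge(F, B). Edges now: 3
Op 4: add_edge(F, A). Edges now: 4
Op 5: add_edge(B, E). Edges now: 5
Op 6: add_edge(D, G). Edges now: 6
Op 7: add_edge(C, D). Edges now: 7
Op 8: add_edge(F, E). Edges now: 8
Compute levels (Kahn BFS):
  sources (in-degree 0): C, F
  process C: level=0
    C->B: in-degree(B)=1, level(B)>=1
    C->D: in-degree(D)=1, level(D)>=1
  process F: level=0
    F->A: in-degree(A)=0, level(A)=1, enqueue
    F->B: in-degree(B)=0, level(B)=1, enqueue
    F->E: in-degree(E)=1, level(E)>=1
  process A: level=1
  process B: level=1
    B->E: in-degree(E)=0, level(E)=2, enqueue
  process E: level=2
    E->D: in-degree(D)=0, level(D)=3, enqueue
  process D: level=3
    D->G: in-degree(G)=0, level(G)=4, enqueue
  process G: level=4
All levels: A:1, B:1, C:0, D:3, E:2, F:0, G:4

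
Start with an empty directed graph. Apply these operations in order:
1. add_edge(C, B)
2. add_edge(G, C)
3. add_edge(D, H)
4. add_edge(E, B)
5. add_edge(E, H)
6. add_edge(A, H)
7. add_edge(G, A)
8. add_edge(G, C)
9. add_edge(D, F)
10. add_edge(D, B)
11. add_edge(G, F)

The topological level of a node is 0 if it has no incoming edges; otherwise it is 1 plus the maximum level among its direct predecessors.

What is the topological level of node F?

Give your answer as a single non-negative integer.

Answer: 1

Derivation:
Op 1: add_edge(C, B). Edges now: 1
Op 2: add_edge(G, C). Edges now: 2
Op 3: add_edge(D, H). Edges now: 3
Op 4: add_edge(E, B). Edges now: 4
Op 5: add_edge(E, H). Edges now: 5
Op 6: add_edge(A, H). Edges now: 6
Op 7: add_edge(G, A). Edges now: 7
Op 8: add_edge(G, C) (duplicate, no change). Edges now: 7
Op 9: add_edge(D, F). Edges now: 8
Op 10: add_edge(D, B). Edges now: 9
Op 11: add_edge(G, F). Edges now: 10
Compute levels (Kahn BFS):
  sources (in-degree 0): D, E, G
  process D: level=0
    D->B: in-degree(B)=2, level(B)>=1
    D->F: in-degree(F)=1, level(F)>=1
    D->H: in-degree(H)=2, level(H)>=1
  process E: level=0
    E->B: in-degree(B)=1, level(B)>=1
    E->H: in-degree(H)=1, level(H)>=1
  process G: level=0
    G->A: in-degree(A)=0, level(A)=1, enqueue
    G->C: in-degree(C)=0, level(C)=1, enqueue
    G->F: in-degree(F)=0, level(F)=1, enqueue
  process A: level=1
    A->H: in-degree(H)=0, level(H)=2, enqueue
  process C: level=1
    C->B: in-degree(B)=0, level(B)=2, enqueue
  process F: level=1
  process H: level=2
  process B: level=2
All levels: A:1, B:2, C:1, D:0, E:0, F:1, G:0, H:2
level(F) = 1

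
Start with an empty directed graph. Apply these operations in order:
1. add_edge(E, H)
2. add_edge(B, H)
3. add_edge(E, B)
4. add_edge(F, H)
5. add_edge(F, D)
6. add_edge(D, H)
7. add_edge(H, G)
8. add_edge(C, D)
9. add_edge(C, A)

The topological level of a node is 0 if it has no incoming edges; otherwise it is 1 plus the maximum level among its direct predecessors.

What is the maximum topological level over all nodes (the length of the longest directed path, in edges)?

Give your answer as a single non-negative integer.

Answer: 3

Derivation:
Op 1: add_edge(E, H). Edges now: 1
Op 2: add_edge(B, H). Edges now: 2
Op 3: add_edge(E, B). Edges now: 3
Op 4: add_edge(F, H). Edges now: 4
Op 5: add_edge(F, D). Edges now: 5
Op 6: add_edge(D, H). Edges now: 6
Op 7: add_edge(H, G). Edges now: 7
Op 8: add_edge(C, D). Edges now: 8
Op 9: add_edge(C, A). Edges now: 9
Compute levels (Kahn BFS):
  sources (in-degree 0): C, E, F
  process C: level=0
    C->A: in-degree(A)=0, level(A)=1, enqueue
    C->D: in-degree(D)=1, level(D)>=1
  process E: level=0
    E->B: in-degree(B)=0, level(B)=1, enqueue
    E->H: in-degree(H)=3, level(H)>=1
  process F: level=0
    F->D: in-degree(D)=0, level(D)=1, enqueue
    F->H: in-degree(H)=2, level(H)>=1
  process A: level=1
  process B: level=1
    B->H: in-degree(H)=1, level(H)>=2
  process D: level=1
    D->H: in-degree(H)=0, level(H)=2, enqueue
  process H: level=2
    H->G: in-degree(G)=0, level(G)=3, enqueue
  process G: level=3
All levels: A:1, B:1, C:0, D:1, E:0, F:0, G:3, H:2
max level = 3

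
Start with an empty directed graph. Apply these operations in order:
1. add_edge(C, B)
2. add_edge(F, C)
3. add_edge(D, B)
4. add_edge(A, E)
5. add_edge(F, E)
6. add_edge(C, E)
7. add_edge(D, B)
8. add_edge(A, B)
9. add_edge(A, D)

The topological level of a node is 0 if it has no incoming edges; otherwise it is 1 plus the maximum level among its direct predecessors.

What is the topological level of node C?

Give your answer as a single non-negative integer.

Answer: 1

Derivation:
Op 1: add_edge(C, B). Edges now: 1
Op 2: add_edge(F, C). Edges now: 2
Op 3: add_edge(D, B). Edges now: 3
Op 4: add_edge(A, E). Edges now: 4
Op 5: add_edge(F, E). Edges now: 5
Op 6: add_edge(C, E). Edges now: 6
Op 7: add_edge(D, B) (duplicate, no change). Edges now: 6
Op 8: add_edge(A, B). Edges now: 7
Op 9: add_edge(A, D). Edges now: 8
Compute levels (Kahn BFS):
  sources (in-degree 0): A, F
  process A: level=0
    A->B: in-degree(B)=2, level(B)>=1
    A->D: in-degree(D)=0, level(D)=1, enqueue
    A->E: in-degree(E)=2, level(E)>=1
  process F: level=0
    F->C: in-degree(C)=0, level(C)=1, enqueue
    F->E: in-degree(E)=1, level(E)>=1
  process D: level=1
    D->B: in-degree(B)=1, level(B)>=2
  process C: level=1
    C->B: in-degree(B)=0, level(B)=2, enqueue
    C->E: in-degree(E)=0, level(E)=2, enqueue
  process B: level=2
  process E: level=2
All levels: A:0, B:2, C:1, D:1, E:2, F:0
level(C) = 1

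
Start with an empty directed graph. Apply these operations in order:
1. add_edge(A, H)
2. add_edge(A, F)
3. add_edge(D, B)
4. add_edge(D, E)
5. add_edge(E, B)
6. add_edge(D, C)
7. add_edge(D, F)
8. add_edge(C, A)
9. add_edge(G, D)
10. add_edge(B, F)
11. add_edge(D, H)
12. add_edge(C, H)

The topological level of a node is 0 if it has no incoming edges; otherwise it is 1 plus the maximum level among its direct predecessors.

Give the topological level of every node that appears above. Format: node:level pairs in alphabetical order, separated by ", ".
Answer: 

Answer: A:3, B:3, C:2, D:1, E:2, F:4, G:0, H:4

Derivation:
Op 1: add_edge(A, H). Edges now: 1
Op 2: add_edge(A, F). Edges now: 2
Op 3: add_edge(D, B). Edges now: 3
Op 4: add_edge(D, E). Edges now: 4
Op 5: add_edge(E, B). Edges now: 5
Op 6: add_edge(D, C). Edges now: 6
Op 7: add_edge(D, F). Edges now: 7
Op 8: add_edge(C, A). Edges now: 8
Op 9: add_edge(G, D). Edges now: 9
Op 10: add_edge(B, F). Edges now: 10
Op 11: add_edge(D, H). Edges now: 11
Op 12: add_edge(C, H). Edges now: 12
Compute levels (Kahn BFS):
  sources (in-degree 0): G
  process G: level=0
    G->D: in-degree(D)=0, level(D)=1, enqueue
  process D: level=1
    D->B: in-degree(B)=1, level(B)>=2
    D->C: in-degree(C)=0, level(C)=2, enqueue
    D->E: in-degree(E)=0, level(E)=2, enqueue
    D->F: in-degree(F)=2, level(F)>=2
    D->H: in-degree(H)=2, level(H)>=2
  process C: level=2
    C->A: in-degree(A)=0, level(A)=3, enqueue
    C->H: in-degree(H)=1, level(H)>=3
  process E: level=2
    E->B: in-degree(B)=0, level(B)=3, enqueue
  process A: level=3
    A->F: in-degree(F)=1, level(F)>=4
    A->H: in-degree(H)=0, level(H)=4, enqueue
  process B: level=3
    B->F: in-degree(F)=0, level(F)=4, enqueue
  process H: level=4
  process F: level=4
All levels: A:3, B:3, C:2, D:1, E:2, F:4, G:0, H:4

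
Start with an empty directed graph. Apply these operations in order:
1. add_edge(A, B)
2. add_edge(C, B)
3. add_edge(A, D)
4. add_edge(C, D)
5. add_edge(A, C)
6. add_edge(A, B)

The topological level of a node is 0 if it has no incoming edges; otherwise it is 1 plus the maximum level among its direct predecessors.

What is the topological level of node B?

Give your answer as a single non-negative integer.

Answer: 2

Derivation:
Op 1: add_edge(A, B). Edges now: 1
Op 2: add_edge(C, B). Edges now: 2
Op 3: add_edge(A, D). Edges now: 3
Op 4: add_edge(C, D). Edges now: 4
Op 5: add_edge(A, C). Edges now: 5
Op 6: add_edge(A, B) (duplicate, no change). Edges now: 5
Compute levels (Kahn BFS):
  sources (in-degree 0): A
  process A: level=0
    A->B: in-degree(B)=1, level(B)>=1
    A->C: in-degree(C)=0, level(C)=1, enqueue
    A->D: in-degree(D)=1, level(D)>=1
  process C: level=1
    C->B: in-degree(B)=0, level(B)=2, enqueue
    C->D: in-degree(D)=0, level(D)=2, enqueue
  process B: level=2
  process D: level=2
All levels: A:0, B:2, C:1, D:2
level(B) = 2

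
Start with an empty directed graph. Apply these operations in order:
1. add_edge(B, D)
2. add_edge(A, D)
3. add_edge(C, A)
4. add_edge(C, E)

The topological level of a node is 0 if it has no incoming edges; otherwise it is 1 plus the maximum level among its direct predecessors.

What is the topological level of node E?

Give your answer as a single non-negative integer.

Op 1: add_edge(B, D). Edges now: 1
Op 2: add_edge(A, D). Edges now: 2
Op 3: add_edge(C, A). Edges now: 3
Op 4: add_edge(C, E). Edges now: 4
Compute levels (Kahn BFS):
  sources (in-degree 0): B, C
  process B: level=0
    B->D: in-degree(D)=1, level(D)>=1
  process C: level=0
    C->A: in-degree(A)=0, level(A)=1, enqueue
    C->E: in-degree(E)=0, level(E)=1, enqueue
  process A: level=1
    A->D: in-degree(D)=0, level(D)=2, enqueue
  process E: level=1
  process D: level=2
All levels: A:1, B:0, C:0, D:2, E:1
level(E) = 1

Answer: 1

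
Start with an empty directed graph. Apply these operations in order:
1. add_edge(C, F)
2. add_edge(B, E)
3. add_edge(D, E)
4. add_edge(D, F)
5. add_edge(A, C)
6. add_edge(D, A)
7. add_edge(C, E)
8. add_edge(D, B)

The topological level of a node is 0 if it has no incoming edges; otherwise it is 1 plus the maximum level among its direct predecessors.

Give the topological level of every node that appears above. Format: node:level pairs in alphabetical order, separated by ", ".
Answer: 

Op 1: add_edge(C, F). Edges now: 1
Op 2: add_edge(B, E). Edges now: 2
Op 3: add_edge(D, E). Edges now: 3
Op 4: add_edge(D, F). Edges now: 4
Op 5: add_edge(A, C). Edges now: 5
Op 6: add_edge(D, A). Edges now: 6
Op 7: add_edge(C, E). Edges now: 7
Op 8: add_edge(D, B). Edges now: 8
Compute levels (Kahn BFS):
  sources (in-degree 0): D
  process D: level=0
    D->A: in-degree(A)=0, level(A)=1, enqueue
    D->B: in-degree(B)=0, level(B)=1, enqueue
    D->E: in-degree(E)=2, level(E)>=1
    D->F: in-degree(F)=1, level(F)>=1
  process A: level=1
    A->C: in-degree(C)=0, level(C)=2, enqueue
  process B: level=1
    B->E: in-degree(E)=1, level(E)>=2
  process C: level=2
    C->E: in-degree(E)=0, level(E)=3, enqueue
    C->F: in-degree(F)=0, level(F)=3, enqueue
  process E: level=3
  process F: level=3
All levels: A:1, B:1, C:2, D:0, E:3, F:3

Answer: A:1, B:1, C:2, D:0, E:3, F:3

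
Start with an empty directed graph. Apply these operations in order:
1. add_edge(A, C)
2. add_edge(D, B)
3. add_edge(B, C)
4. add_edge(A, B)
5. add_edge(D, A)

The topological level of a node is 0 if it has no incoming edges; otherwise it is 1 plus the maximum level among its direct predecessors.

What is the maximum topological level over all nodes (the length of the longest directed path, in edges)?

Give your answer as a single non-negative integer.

Answer: 3

Derivation:
Op 1: add_edge(A, C). Edges now: 1
Op 2: add_edge(D, B). Edges now: 2
Op 3: add_edge(B, C). Edges now: 3
Op 4: add_edge(A, B). Edges now: 4
Op 5: add_edge(D, A). Edges now: 5
Compute levels (Kahn BFS):
  sources (in-degree 0): D
  process D: level=0
    D->A: in-degree(A)=0, level(A)=1, enqueue
    D->B: in-degree(B)=1, level(B)>=1
  process A: level=1
    A->B: in-degree(B)=0, level(B)=2, enqueue
    A->C: in-degree(C)=1, level(C)>=2
  process B: level=2
    B->C: in-degree(C)=0, level(C)=3, enqueue
  process C: level=3
All levels: A:1, B:2, C:3, D:0
max level = 3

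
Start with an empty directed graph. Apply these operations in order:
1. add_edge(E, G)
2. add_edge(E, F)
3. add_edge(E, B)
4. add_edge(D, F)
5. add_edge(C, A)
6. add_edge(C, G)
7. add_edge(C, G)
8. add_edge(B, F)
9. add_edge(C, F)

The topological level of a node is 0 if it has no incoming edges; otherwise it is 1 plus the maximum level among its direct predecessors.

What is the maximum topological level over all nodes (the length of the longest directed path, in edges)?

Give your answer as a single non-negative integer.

Op 1: add_edge(E, G). Edges now: 1
Op 2: add_edge(E, F). Edges now: 2
Op 3: add_edge(E, B). Edges now: 3
Op 4: add_edge(D, F). Edges now: 4
Op 5: add_edge(C, A). Edges now: 5
Op 6: add_edge(C, G). Edges now: 6
Op 7: add_edge(C, G) (duplicate, no change). Edges now: 6
Op 8: add_edge(B, F). Edges now: 7
Op 9: add_edge(C, F). Edges now: 8
Compute levels (Kahn BFS):
  sources (in-degree 0): C, D, E
  process C: level=0
    C->A: in-degree(A)=0, level(A)=1, enqueue
    C->F: in-degree(F)=3, level(F)>=1
    C->G: in-degree(G)=1, level(G)>=1
  process D: level=0
    D->F: in-degree(F)=2, level(F)>=1
  process E: level=0
    E->B: in-degree(B)=0, level(B)=1, enqueue
    E->F: in-degree(F)=1, level(F)>=1
    E->G: in-degree(G)=0, level(G)=1, enqueue
  process A: level=1
  process B: level=1
    B->F: in-degree(F)=0, level(F)=2, enqueue
  process G: level=1
  process F: level=2
All levels: A:1, B:1, C:0, D:0, E:0, F:2, G:1
max level = 2

Answer: 2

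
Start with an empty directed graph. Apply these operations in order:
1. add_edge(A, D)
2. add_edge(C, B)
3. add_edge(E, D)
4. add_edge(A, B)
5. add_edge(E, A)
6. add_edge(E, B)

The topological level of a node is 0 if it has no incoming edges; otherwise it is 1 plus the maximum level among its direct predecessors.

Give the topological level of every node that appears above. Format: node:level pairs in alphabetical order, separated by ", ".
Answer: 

Answer: A:1, B:2, C:0, D:2, E:0

Derivation:
Op 1: add_edge(A, D). Edges now: 1
Op 2: add_edge(C, B). Edges now: 2
Op 3: add_edge(E, D). Edges now: 3
Op 4: add_edge(A, B). Edges now: 4
Op 5: add_edge(E, A). Edges now: 5
Op 6: add_edge(E, B). Edges now: 6
Compute levels (Kahn BFS):
  sources (in-degree 0): C, E
  process C: level=0
    C->B: in-degree(B)=2, level(B)>=1
  process E: level=0
    E->A: in-degree(A)=0, level(A)=1, enqueue
    E->B: in-degree(B)=1, level(B)>=1
    E->D: in-degree(D)=1, level(D)>=1
  process A: level=1
    A->B: in-degree(B)=0, level(B)=2, enqueue
    A->D: in-degree(D)=0, level(D)=2, enqueue
  process B: level=2
  process D: level=2
All levels: A:1, B:2, C:0, D:2, E:0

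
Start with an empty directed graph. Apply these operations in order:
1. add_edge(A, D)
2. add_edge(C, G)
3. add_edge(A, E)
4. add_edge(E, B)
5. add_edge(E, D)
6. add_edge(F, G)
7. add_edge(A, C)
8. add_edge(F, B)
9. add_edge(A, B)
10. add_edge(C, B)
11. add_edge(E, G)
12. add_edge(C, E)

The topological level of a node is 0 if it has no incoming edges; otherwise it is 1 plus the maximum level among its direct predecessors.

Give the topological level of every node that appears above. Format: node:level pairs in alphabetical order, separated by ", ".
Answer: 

Op 1: add_edge(A, D). Edges now: 1
Op 2: add_edge(C, G). Edges now: 2
Op 3: add_edge(A, E). Edges now: 3
Op 4: add_edge(E, B). Edges now: 4
Op 5: add_edge(E, D). Edges now: 5
Op 6: add_edge(F, G). Edges now: 6
Op 7: add_edge(A, C). Edges now: 7
Op 8: add_edge(F, B). Edges now: 8
Op 9: add_edge(A, B). Edges now: 9
Op 10: add_edge(C, B). Edges now: 10
Op 11: add_edge(E, G). Edges now: 11
Op 12: add_edge(C, E). Edges now: 12
Compute levels (Kahn BFS):
  sources (in-degree 0): A, F
  process A: level=0
    A->B: in-degree(B)=3, level(B)>=1
    A->C: in-degree(C)=0, level(C)=1, enqueue
    A->D: in-degree(D)=1, level(D)>=1
    A->E: in-degree(E)=1, level(E)>=1
  process F: level=0
    F->B: in-degree(B)=2, level(B)>=1
    F->G: in-degree(G)=2, level(G)>=1
  process C: level=1
    C->B: in-degree(B)=1, level(B)>=2
    C->E: in-degree(E)=0, level(E)=2, enqueue
    C->G: in-degree(G)=1, level(G)>=2
  process E: level=2
    E->B: in-degree(B)=0, level(B)=3, enqueue
    E->D: in-degree(D)=0, level(D)=3, enqueue
    E->G: in-degree(G)=0, level(G)=3, enqueue
  process B: level=3
  process D: level=3
  process G: level=3
All levels: A:0, B:3, C:1, D:3, E:2, F:0, G:3

Answer: A:0, B:3, C:1, D:3, E:2, F:0, G:3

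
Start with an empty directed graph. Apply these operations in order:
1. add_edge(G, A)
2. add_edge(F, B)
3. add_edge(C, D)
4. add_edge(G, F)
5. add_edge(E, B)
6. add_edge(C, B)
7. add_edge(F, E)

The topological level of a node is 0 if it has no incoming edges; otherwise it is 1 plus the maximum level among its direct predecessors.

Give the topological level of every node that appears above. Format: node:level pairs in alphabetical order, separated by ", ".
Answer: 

Answer: A:1, B:3, C:0, D:1, E:2, F:1, G:0

Derivation:
Op 1: add_edge(G, A). Edges now: 1
Op 2: add_edge(F, B). Edges now: 2
Op 3: add_edge(C, D). Edges now: 3
Op 4: add_edge(G, F). Edges now: 4
Op 5: add_edge(E, B). Edges now: 5
Op 6: add_edge(C, B). Edges now: 6
Op 7: add_edge(F, E). Edges now: 7
Compute levels (Kahn BFS):
  sources (in-degree 0): C, G
  process C: level=0
    C->B: in-degree(B)=2, level(B)>=1
    C->D: in-degree(D)=0, level(D)=1, enqueue
  process G: level=0
    G->A: in-degree(A)=0, level(A)=1, enqueue
    G->F: in-degree(F)=0, level(F)=1, enqueue
  process D: level=1
  process A: level=1
  process F: level=1
    F->B: in-degree(B)=1, level(B)>=2
    F->E: in-degree(E)=0, level(E)=2, enqueue
  process E: level=2
    E->B: in-degree(B)=0, level(B)=3, enqueue
  process B: level=3
All levels: A:1, B:3, C:0, D:1, E:2, F:1, G:0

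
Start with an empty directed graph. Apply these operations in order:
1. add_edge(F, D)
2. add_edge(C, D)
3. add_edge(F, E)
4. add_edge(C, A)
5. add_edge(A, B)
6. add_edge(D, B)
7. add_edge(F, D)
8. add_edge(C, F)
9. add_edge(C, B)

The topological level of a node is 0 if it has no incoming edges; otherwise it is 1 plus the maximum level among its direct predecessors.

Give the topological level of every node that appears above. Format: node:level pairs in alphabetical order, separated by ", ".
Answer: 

Op 1: add_edge(F, D). Edges now: 1
Op 2: add_edge(C, D). Edges now: 2
Op 3: add_edge(F, E). Edges now: 3
Op 4: add_edge(C, A). Edges now: 4
Op 5: add_edge(A, B). Edges now: 5
Op 6: add_edge(D, B). Edges now: 6
Op 7: add_edge(F, D) (duplicate, no change). Edges now: 6
Op 8: add_edge(C, F). Edges now: 7
Op 9: add_edge(C, B). Edges now: 8
Compute levels (Kahn BFS):
  sources (in-degree 0): C
  process C: level=0
    C->A: in-degree(A)=0, level(A)=1, enqueue
    C->B: in-degree(B)=2, level(B)>=1
    C->D: in-degree(D)=1, level(D)>=1
    C->F: in-degree(F)=0, level(F)=1, enqueue
  process A: level=1
    A->B: in-degree(B)=1, level(B)>=2
  process F: level=1
    F->D: in-degree(D)=0, level(D)=2, enqueue
    F->E: in-degree(E)=0, level(E)=2, enqueue
  process D: level=2
    D->B: in-degree(B)=0, level(B)=3, enqueue
  process E: level=2
  process B: level=3
All levels: A:1, B:3, C:0, D:2, E:2, F:1

Answer: A:1, B:3, C:0, D:2, E:2, F:1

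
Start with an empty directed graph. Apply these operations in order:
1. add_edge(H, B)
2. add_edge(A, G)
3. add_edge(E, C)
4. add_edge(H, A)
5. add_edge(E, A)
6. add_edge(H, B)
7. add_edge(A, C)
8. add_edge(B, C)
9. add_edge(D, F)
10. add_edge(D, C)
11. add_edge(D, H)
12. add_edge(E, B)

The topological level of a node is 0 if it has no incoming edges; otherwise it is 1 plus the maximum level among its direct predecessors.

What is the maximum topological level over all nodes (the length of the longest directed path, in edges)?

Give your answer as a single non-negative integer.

Answer: 3

Derivation:
Op 1: add_edge(H, B). Edges now: 1
Op 2: add_edge(A, G). Edges now: 2
Op 3: add_edge(E, C). Edges now: 3
Op 4: add_edge(H, A). Edges now: 4
Op 5: add_edge(E, A). Edges now: 5
Op 6: add_edge(H, B) (duplicate, no change). Edges now: 5
Op 7: add_edge(A, C). Edges now: 6
Op 8: add_edge(B, C). Edges now: 7
Op 9: add_edge(D, F). Edges now: 8
Op 10: add_edge(D, C). Edges now: 9
Op 11: add_edge(D, H). Edges now: 10
Op 12: add_edge(E, B). Edges now: 11
Compute levels (Kahn BFS):
  sources (in-degree 0): D, E
  process D: level=0
    D->C: in-degree(C)=3, level(C)>=1
    D->F: in-degree(F)=0, level(F)=1, enqueue
    D->H: in-degree(H)=0, level(H)=1, enqueue
  process E: level=0
    E->A: in-degree(A)=1, level(A)>=1
    E->B: in-degree(B)=1, level(B)>=1
    E->C: in-degree(C)=2, level(C)>=1
  process F: level=1
  process H: level=1
    H->A: in-degree(A)=0, level(A)=2, enqueue
    H->B: in-degree(B)=0, level(B)=2, enqueue
  process A: level=2
    A->C: in-degree(C)=1, level(C)>=3
    A->G: in-degree(G)=0, level(G)=3, enqueue
  process B: level=2
    B->C: in-degree(C)=0, level(C)=3, enqueue
  process G: level=3
  process C: level=3
All levels: A:2, B:2, C:3, D:0, E:0, F:1, G:3, H:1
max level = 3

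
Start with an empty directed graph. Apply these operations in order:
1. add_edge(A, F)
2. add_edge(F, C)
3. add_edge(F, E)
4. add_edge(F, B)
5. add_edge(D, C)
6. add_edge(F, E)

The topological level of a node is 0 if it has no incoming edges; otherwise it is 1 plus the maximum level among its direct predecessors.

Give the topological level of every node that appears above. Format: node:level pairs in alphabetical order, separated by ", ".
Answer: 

Answer: A:0, B:2, C:2, D:0, E:2, F:1

Derivation:
Op 1: add_edge(A, F). Edges now: 1
Op 2: add_edge(F, C). Edges now: 2
Op 3: add_edge(F, E). Edges now: 3
Op 4: add_edge(F, B). Edges now: 4
Op 5: add_edge(D, C). Edges now: 5
Op 6: add_edge(F, E) (duplicate, no change). Edges now: 5
Compute levels (Kahn BFS):
  sources (in-degree 0): A, D
  process A: level=0
    A->F: in-degree(F)=0, level(F)=1, enqueue
  process D: level=0
    D->C: in-degree(C)=1, level(C)>=1
  process F: level=1
    F->B: in-degree(B)=0, level(B)=2, enqueue
    F->C: in-degree(C)=0, level(C)=2, enqueue
    F->E: in-degree(E)=0, level(E)=2, enqueue
  process B: level=2
  process C: level=2
  process E: level=2
All levels: A:0, B:2, C:2, D:0, E:2, F:1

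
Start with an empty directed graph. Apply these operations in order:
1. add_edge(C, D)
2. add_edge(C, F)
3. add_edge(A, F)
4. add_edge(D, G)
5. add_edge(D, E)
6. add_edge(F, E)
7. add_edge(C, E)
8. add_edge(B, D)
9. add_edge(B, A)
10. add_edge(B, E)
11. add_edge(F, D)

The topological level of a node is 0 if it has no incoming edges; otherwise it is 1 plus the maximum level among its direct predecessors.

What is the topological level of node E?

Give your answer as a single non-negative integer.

Op 1: add_edge(C, D). Edges now: 1
Op 2: add_edge(C, F). Edges now: 2
Op 3: add_edge(A, F). Edges now: 3
Op 4: add_edge(D, G). Edges now: 4
Op 5: add_edge(D, E). Edges now: 5
Op 6: add_edge(F, E). Edges now: 6
Op 7: add_edge(C, E). Edges now: 7
Op 8: add_edge(B, D). Edges now: 8
Op 9: add_edge(B, A). Edges now: 9
Op 10: add_edge(B, E). Edges now: 10
Op 11: add_edge(F, D). Edges now: 11
Compute levels (Kahn BFS):
  sources (in-degree 0): B, C
  process B: level=0
    B->A: in-degree(A)=0, level(A)=1, enqueue
    B->D: in-degree(D)=2, level(D)>=1
    B->E: in-degree(E)=3, level(E)>=1
  process C: level=0
    C->D: in-degree(D)=1, level(D)>=1
    C->E: in-degree(E)=2, level(E)>=1
    C->F: in-degree(F)=1, level(F)>=1
  process A: level=1
    A->F: in-degree(F)=0, level(F)=2, enqueue
  process F: level=2
    F->D: in-degree(D)=0, level(D)=3, enqueue
    F->E: in-degree(E)=1, level(E)>=3
  process D: level=3
    D->E: in-degree(E)=0, level(E)=4, enqueue
    D->G: in-degree(G)=0, level(G)=4, enqueue
  process E: level=4
  process G: level=4
All levels: A:1, B:0, C:0, D:3, E:4, F:2, G:4
level(E) = 4

Answer: 4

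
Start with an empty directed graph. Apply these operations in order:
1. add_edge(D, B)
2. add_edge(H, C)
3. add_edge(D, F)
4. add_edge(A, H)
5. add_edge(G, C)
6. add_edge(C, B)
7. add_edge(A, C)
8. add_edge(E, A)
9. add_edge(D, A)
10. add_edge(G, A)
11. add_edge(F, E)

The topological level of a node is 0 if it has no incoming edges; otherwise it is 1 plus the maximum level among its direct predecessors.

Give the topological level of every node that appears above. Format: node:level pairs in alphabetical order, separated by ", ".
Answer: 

Op 1: add_edge(D, B). Edges now: 1
Op 2: add_edge(H, C). Edges now: 2
Op 3: add_edge(D, F). Edges now: 3
Op 4: add_edge(A, H). Edges now: 4
Op 5: add_edge(G, C). Edges now: 5
Op 6: add_edge(C, B). Edges now: 6
Op 7: add_edge(A, C). Edges now: 7
Op 8: add_edge(E, A). Edges now: 8
Op 9: add_edge(D, A). Edges now: 9
Op 10: add_edge(G, A). Edges now: 10
Op 11: add_edge(F, E). Edges now: 11
Compute levels (Kahn BFS):
  sources (in-degree 0): D, G
  process D: level=0
    D->A: in-degree(A)=2, level(A)>=1
    D->B: in-degree(B)=1, level(B)>=1
    D->F: in-degree(F)=0, level(F)=1, enqueue
  process G: level=0
    G->A: in-degree(A)=1, level(A)>=1
    G->C: in-degree(C)=2, level(C)>=1
  process F: level=1
    F->E: in-degree(E)=0, level(E)=2, enqueue
  process E: level=2
    E->A: in-degree(A)=0, level(A)=3, enqueue
  process A: level=3
    A->C: in-degree(C)=1, level(C)>=4
    A->H: in-degree(H)=0, level(H)=4, enqueue
  process H: level=4
    H->C: in-degree(C)=0, level(C)=5, enqueue
  process C: level=5
    C->B: in-degree(B)=0, level(B)=6, enqueue
  process B: level=6
All levels: A:3, B:6, C:5, D:0, E:2, F:1, G:0, H:4

Answer: A:3, B:6, C:5, D:0, E:2, F:1, G:0, H:4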